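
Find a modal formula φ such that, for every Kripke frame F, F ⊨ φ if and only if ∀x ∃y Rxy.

□q → ◇q

A defining formula is □q → ◇q (the D axiom).
Suppose □q→◇q is valid. At any x set V(q)=W. Then □q at x, so ◇q at x, so x has a successor.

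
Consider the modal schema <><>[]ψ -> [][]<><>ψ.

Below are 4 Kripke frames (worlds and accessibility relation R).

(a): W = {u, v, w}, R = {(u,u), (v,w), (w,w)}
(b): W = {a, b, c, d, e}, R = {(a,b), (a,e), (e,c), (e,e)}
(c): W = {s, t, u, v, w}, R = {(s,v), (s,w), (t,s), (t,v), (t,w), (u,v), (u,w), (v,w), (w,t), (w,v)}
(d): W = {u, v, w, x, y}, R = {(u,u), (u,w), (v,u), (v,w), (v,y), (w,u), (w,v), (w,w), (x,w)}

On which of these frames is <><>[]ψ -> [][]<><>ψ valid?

(a)

The schema corresponds to a generalized confluence (Geach) condition: forall x forall y forall z ((x R^2 y & x R^2 z) -> exists w (yRw & z R^2 w)).
(a): satisfies the condition.
(b): fails — aR²c, aR²c but no w with cRw and cR²w.
(c): fails — sR²v, sR²v but no w* with vRw* and vR²w*.
(d): fails — wR²u, wR²y but no t with uRt and yR²t.
Valid on: (a).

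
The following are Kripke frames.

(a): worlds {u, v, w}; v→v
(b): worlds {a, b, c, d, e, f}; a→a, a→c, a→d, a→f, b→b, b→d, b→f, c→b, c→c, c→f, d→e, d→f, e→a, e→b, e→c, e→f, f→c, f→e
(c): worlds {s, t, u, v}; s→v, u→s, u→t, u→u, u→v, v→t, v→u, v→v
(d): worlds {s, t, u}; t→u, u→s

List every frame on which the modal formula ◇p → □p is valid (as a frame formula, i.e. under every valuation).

Frame correspondent (Sahlqvist): ∀x ∀y ∀z (Rxy ∧ Rxz → y = z) — i.e. partial functionality.
(a): holds.
(b): fails — a sees both a and c.
(c): fails — u sees both s and t.
(d): holds.

(a), (d)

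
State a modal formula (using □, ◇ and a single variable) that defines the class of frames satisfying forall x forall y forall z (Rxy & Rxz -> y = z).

This is partial functionality; the standard corresponding axiom is CD: ◇ψ → □ψ.
Suppose ◇ψ→□ψ is valid. Take Rxy, Rxz and set V(ψ)={y}. Then ◇ψ at x, so □ψ at x, so ψ at z, i.e. z=y.

◇ψ → □ψ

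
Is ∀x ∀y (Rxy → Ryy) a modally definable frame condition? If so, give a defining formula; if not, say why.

This is a Sahlqvist condition; the T□ axiom □(□p → p) defines it.

Definable; □(□p → p) defines it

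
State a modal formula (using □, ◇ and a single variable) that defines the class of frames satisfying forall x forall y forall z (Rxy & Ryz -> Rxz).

□ψ → □□ψ

This is transitivity; the standard corresponding axiom is 4: □ψ → □□ψ.
Suppose □ψ→□□ψ is valid. Take Rxy, Ryz and set V(ψ)={w : Rxw}. Then □ψ at x, so □□ψ at x, so □ψ at y, so ψ at z, i.e. Rxz.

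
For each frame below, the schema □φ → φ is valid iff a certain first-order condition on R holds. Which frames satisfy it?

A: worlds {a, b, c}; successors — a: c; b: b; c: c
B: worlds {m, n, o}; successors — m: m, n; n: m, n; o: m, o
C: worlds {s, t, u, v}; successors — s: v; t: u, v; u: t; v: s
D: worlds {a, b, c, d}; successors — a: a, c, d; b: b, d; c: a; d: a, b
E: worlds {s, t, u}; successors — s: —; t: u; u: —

B

This is the axiom for reflexivity; its first-order frame correspondent is ∀x Rxx.
A: fails — world a does not see itself.
B: ✓.
C: fails — world s does not see itself.
D: fails — world c does not see itself.
E: fails — world s does not see itself.
Valid on: B.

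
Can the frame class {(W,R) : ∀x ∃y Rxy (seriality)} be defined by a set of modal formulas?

Yes, by □q → ◇q

This is a Sahlqvist condition; the D axiom □q → ◇q defines it.
Suppose □q→◇q is valid. At any x set V(q)=W. Then □q at x, so ◇q at x, so x has a successor.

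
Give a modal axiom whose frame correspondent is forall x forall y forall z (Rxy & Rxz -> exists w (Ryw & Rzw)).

◇□q → □◇q

This is convergence; the standard corresponding axiom is .2: ◇□q → □◇q.
Suppose ◇□q→□◇q is valid. Take Rxy, Rxz and set V(q)={w : Ryw}. Then □q at y so ◇□q at x, so □◇q at x, so ◇q at z, giving w with Rzw and Ryw.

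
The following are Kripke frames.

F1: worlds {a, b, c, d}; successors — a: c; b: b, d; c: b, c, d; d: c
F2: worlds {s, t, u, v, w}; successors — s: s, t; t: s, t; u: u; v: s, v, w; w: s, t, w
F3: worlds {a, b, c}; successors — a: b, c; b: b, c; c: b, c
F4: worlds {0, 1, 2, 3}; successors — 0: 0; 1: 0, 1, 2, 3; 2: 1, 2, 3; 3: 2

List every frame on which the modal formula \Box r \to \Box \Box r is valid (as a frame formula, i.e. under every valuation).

F3

Frame correspondent (Sahlqvist): \forall x \forall y \forall z (Rxy \wedge Ryz \to Rxz) — i.e. transitivity.
F1: fails — Rdc and Rcd but not Rdd.
F2: fails — Rvw and Rwt but not Rvt.
F3: ✓.
F4: fails — R32 and R23 but not R33.
Valid on: F3.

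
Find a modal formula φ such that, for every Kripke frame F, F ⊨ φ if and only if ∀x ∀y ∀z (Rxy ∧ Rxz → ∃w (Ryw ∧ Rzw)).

A defining formula is ◇□p → □◇p (the .2 axiom).
Suppose ◇□p→□◇p is valid. Take Rxy, Rxz and set V(p)={w : Ryw}. Then □p at y so ◇□p at x, so □◇p at x, so ◇p at z, giving w with Rzw and Ryw.

◇□p → □◇p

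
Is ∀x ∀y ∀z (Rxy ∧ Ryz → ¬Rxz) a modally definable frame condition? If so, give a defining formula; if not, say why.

Any modally definable frame class is closed under surjective bounded morphisms.
The 5-cycle (worlds a,b,c,d,e with a→b→c→d→e→a) is intransitive. Mapping every world to a single reflexive point • is a surjective bounded morphism; the reflexive point is not intransitive (R••∧R•• but R••).
Hence intransitivity is not modally definable.

No — not modally definable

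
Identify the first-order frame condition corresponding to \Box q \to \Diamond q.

Suppose □q→◇q is valid. At any x set V(q)=W. Then □q at x, so ◇q at x, so x has a successor.

seriality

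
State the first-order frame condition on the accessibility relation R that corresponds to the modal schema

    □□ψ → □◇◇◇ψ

∀x ∀z (xRz → ∃w (xR²w ∧ zR³w))

This is a Sahlqvist (Geach-type) schema ◇^0□^2ψ → □^1◇^3ψ.
Minimal-valuation argument: fix x; take any y with xR^0y and any z with xR^1z. Set V(ψ) to the set of worlds R-reachable from y in exactly 2 steps. Then □^2ψ holds at y, so the antecedent holds at x; validity forces ◇^3ψ at z, giving a w with zR^3w and yR^2w.
First-order correspondent: ∀x ∀z (xRz → ∃w (xR²w ∧ zR³w)).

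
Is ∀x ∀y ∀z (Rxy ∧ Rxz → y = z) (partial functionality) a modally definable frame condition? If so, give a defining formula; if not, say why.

Definable; ◇q → □q defines it

Yes: it is partial functionality, defined by the CD schema ◇q → □q.
Suppose ◇q→□q is valid. Take Rxy, Rxz and set V(q)={y}. Then ◇q at x, so □q at x, so q at z, i.e. z=y.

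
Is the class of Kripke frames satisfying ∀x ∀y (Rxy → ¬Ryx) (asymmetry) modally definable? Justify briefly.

Not definable by any modal formula

Modal frame validity is preserved under surjective bounded morphisms.
The 5-cycle (worlds 0,1,2,3,4 with 0→1→2→3→4→0) is asymmetric. Mapping every world to a single reflexive point • is a surjective bounded morphism, and the reflexive point is not asymmetric (R•• but asymmetry requires ¬R••).
Hence asymmetry is not modally definable.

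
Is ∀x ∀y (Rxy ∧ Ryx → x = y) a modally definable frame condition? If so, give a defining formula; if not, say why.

Any modally definable frame class is closed under surjective bounded morphisms.
The 6-cycle (worlds s,t,u,v,w,x with s→t→u→v→w→x→s) is antisymmetric. Sending even-indexed worlds to s and odd-indexed worlds to t is a surjective bounded morphism onto the two-world frame with s↔t, which is not antisymmetric.
Hence antisymmetry is not modally definable.

No — not modally definable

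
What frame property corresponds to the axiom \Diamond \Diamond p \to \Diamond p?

transitivity: \forall x \forall y \forall z (Rxy \wedge Ryz \to Rxz)

This is a form of the 4 axiom.
It corresponds to transitivity: \forall x \forall y \forall z (Rxy \wedge Ryz \to Rxz).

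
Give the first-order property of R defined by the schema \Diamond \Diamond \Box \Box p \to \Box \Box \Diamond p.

\forall x \forall y \forall z ((x R^2 y \wedge x R^2 z) \to \exists w (y R^2 w \wedge zRw))

This is a Sahlqvist (Geach-type) schema ◇^2□^2p → □^2◇^1p.
Minimal-valuation argument: fix x; take any y with xR^2y and any z with xR^2z. Set V(p) to the set of worlds R-reachable from y in exactly 2 steps. Then □^2p holds at y, so the antecedent holds at x; validity forces ◇^1p at z, giving a w with zR^1w and yR^2w.
First-order correspondent: \forall x \forall y \forall z ((x R^2 y \wedge x R^2 z) \to \exists w (y R^2 w \wedge zRw)).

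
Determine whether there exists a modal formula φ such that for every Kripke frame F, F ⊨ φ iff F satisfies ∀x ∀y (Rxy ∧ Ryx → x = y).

Not modally definable

If a class were modally definable it would be closed under surjective bounded morphisms (Goldblatt–Thomason).
The 8-cycle (worlds 0,1,2,3,4,5,6,7 with 0→1→2→3→4→5→6→7→0) is antisymmetric. Sending even-indexed worlds to a and odd-indexed worlds to b is a surjective bounded morphism onto the two-world frame with a↔b, which is not antisymmetric.
So no modal formula (or set of formulas) defines exactly the antisymmetric frames.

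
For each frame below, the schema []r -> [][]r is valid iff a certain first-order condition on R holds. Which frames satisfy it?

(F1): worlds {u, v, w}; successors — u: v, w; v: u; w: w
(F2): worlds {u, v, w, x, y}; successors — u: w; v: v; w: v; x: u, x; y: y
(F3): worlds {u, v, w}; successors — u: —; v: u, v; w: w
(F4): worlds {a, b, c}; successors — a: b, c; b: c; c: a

(F3)

This is the axiom for transitivity; its first-order frame correspondent is forall x forall y forall z (Rxy & Ryz -> Rxz).
(F1): fails — Ruv and Rvu but not Ruu.
(F2): fails — Ruw and Rwv but not Ruv.
(F3): holds.
(F4): fails — Rac and Rca but not Raa.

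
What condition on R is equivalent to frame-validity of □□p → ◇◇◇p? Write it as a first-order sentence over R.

∀x ∃w (xR²w ∧ xR³w)

This is a Sahlqvist (Geach-type) schema ◇^0□^2p → □^0◇^3p.
Minimal-valuation argument: fix x; take any y with xR^0y and any z with xR^0z. Set V(p) to the set of worlds R-reachable from y in exactly 2 steps. Then □^2p holds at y, so the antecedent holds at x; validity forces ◇^3p at z, giving a w with zR^3w and yR^2w.
First-order correspondent: ∀x ∃w (xR²w ∧ xR³w).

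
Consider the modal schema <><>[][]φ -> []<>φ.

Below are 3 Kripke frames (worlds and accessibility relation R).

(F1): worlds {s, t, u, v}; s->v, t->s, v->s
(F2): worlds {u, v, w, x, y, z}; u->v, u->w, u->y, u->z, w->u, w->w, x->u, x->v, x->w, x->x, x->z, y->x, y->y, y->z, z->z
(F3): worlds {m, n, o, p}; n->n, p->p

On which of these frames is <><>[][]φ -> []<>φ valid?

(F1), (F3)

This is the axiom for a generalized confluence (Geach) condition; its first-order frame correspondent is forall x forall y forall z ((x R^2 y & xRz) -> exists w (y R^2 w & zRw)).
(F1): ✓.
(F2): fails — uR²u, uRv but no t with uR²t and vRt.
(F3): ✓.
Valid on: (F1), (F3).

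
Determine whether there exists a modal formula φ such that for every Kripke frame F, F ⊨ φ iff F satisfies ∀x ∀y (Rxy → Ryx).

Yes, by q → □◇q

This is a Sahlqvist condition; the B axiom q → □◇q defines it.
Suppose q→□◇q is valid. Take Rxy and set V(q)={x}. Then q at x, so □◇q at x, so ◇q at y, so some z with Ryz has q; z=x, i.e. Ryx.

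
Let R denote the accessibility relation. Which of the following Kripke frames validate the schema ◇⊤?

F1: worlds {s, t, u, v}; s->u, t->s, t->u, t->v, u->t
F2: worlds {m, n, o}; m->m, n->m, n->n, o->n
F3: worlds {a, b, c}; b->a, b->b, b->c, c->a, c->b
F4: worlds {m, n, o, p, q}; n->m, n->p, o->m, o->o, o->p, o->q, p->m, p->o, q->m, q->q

F2

This is the axiom for seriality; its first-order frame correspondent is ∀x ∃y Rxy.
F1: fails — world v has no successor.
F2: condition met.
F3: fails — world a has no successor.
F4: fails — world m has no successor.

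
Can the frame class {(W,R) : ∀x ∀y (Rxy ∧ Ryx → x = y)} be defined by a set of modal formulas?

No

Any modally definable frame class is closed under surjective bounded morphisms.
The 4-cycle (worlds 0,1,2,3 with 0→1→2→3→0) is antisymmetric. Sending even-indexed worlds to s and odd-indexed worlds to t is a surjective bounded morphism onto the two-world frame with s↔t, which is not antisymmetric.
So the class is not modally definable.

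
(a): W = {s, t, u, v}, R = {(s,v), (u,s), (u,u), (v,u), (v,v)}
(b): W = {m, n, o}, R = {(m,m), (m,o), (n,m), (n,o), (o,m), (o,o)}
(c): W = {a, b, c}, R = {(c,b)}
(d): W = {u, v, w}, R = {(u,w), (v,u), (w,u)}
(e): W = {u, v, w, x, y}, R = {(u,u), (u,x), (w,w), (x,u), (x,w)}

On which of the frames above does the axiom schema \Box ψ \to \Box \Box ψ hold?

(b), (c)

Frame correspondent (Sahlqvist): \forall x \forall y \forall z (Rxy \wedge Ryz \to Rxz) — i.e. transitivity.
(a): fails — Rus and Rsv but not Ruv.
(b): ✓.
(c): ✓.
(d): fails — Rvu and Ruw but not Rvw.
(e): fails — Rxu and Rux but not Rxx.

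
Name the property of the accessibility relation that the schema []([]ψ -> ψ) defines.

Suppose □(□ψ→ψ) is valid. Take Rxy and set V(ψ)={w : Ryw}. Then at y, □ψ holds; since □(□ψ→ψ) at x, □ψ→ψ at y, so ψ at y, i.e. Ryy.
The converse is a direct semantic check.
Frame condition: forall x forall y (Rxy -> Ryy).

Shift-reflexivity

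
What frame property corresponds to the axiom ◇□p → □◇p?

This is the .2 axiom.
It corresponds to convergence: ∀x ∀y ∀z (Rxy ∧ Rxz → ∃w (Ryw ∧ Rzw)).

Convergence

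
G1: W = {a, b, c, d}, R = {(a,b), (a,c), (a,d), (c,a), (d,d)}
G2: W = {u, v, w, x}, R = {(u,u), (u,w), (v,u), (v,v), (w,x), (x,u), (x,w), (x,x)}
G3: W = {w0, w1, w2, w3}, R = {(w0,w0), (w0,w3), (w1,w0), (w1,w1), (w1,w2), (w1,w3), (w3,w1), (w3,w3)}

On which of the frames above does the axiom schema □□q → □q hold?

G2, G3

The schema corresponds to density: ∀x ∀y (Rxy → ∃z (Rxz ∧ Rzy)).
G1: fails — Rab but no z with Raz and Rzb.
G2: ✓.
G3: ✓.
Valid on: G2, G3.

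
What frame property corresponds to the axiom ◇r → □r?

partial functionality

Suppose ◇r→□r is valid. Take Rxy, Rxz and set V(r)={y}. Then ◇r at x, so □r at x, so r at z, i.e. z=y.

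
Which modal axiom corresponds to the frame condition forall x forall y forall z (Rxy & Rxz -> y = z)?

◇p → □p

This is partial functionality; the standard corresponding axiom is CD: ◇p → □p.
Suppose ◇p→□p is valid. Take Rxy, Rxz and set V(p)={y}. Then ◇p at x, so □p at x, so p at z, i.e. z=y.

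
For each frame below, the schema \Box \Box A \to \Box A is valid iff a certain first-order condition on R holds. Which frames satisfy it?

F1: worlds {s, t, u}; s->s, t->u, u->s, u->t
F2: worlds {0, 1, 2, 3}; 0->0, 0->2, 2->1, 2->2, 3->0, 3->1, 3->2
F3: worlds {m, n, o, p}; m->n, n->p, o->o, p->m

F2

This is the axiom for density; its first-order frame correspondent is \forall x \forall y (Rxy \to \exists z (Rxz \wedge Rzy)).
F1: fails — Rut but no z with Ruz and Rzt.
F2: satisfies the condition.
F3: fails — Rnp but no z with Rnz and Rzp.
Valid on: F2.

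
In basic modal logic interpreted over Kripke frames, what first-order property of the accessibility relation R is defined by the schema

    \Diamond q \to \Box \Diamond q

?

This is the 5 axiom.
Its frame correspondent is the Euclidean property — \forall x \forall y \forall z (Rxy \wedge Rxz \to Ryz).

The Euclidean property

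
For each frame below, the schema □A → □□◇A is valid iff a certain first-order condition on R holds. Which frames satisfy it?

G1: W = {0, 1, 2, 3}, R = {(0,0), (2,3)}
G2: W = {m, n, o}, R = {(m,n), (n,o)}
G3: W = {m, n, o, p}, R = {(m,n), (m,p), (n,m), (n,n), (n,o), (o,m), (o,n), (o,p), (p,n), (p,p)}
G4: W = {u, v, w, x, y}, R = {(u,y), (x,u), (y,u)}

G1, G3, G4

The schema corresponds to a generalized confluence (Geach) condition: ∀x ∀z (xR²z → ∃w (xRw ∧ zRw)).
G1: holds.
G2: fails — mR²o but no w with mRw and oRw.
G3: holds.
G4: holds.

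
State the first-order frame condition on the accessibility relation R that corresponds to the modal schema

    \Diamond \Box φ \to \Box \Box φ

This is a Sahlqvist (Geach-type) schema ◇^1□^1φ → □^2◇^0φ.
Minimal-valuation argument: fix x; take any y with xR^1y and any z with xR^2z. Set V(φ) to the set of worlds R-reachable from y in exactly 1 step. Then □^1φ holds at y, so the antecedent holds at x; validity forces ◇^0φ at z, giving a w with zR^0w and yR^1w.
First-order correspondent: \forall x \forall y \forall z ((xRy \wedge x R^2 z) \to \exists w (yRw \wedge z = w)).

\forall x \forall y \forall z ((xRy \wedge x R^2 z) \to \exists w (yRw \wedge z = w))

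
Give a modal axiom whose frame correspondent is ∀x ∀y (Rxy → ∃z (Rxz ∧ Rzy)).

□□r → □r

A defining formula is □□r → □r (the C4 axiom).
Suppose □□r→□r is valid. Take Rxy and set V(r)={w : xR²w}. Then □□r at x, so □r at x, so r at y, i.e. ∃z(Rxz∧Rzy).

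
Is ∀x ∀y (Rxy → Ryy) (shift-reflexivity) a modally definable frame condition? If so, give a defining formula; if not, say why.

Yes: it is shift-reflexivity, defined by the T□ schema □(□r → r).
Suppose □(□r→r) is valid. Take Rxy and set V(r)={w : Ryw}. Then at y, □r holds; since □(□r→r) at x, □r→r at y, so r at y, i.e. Ryy.

Definable; □(□r → r) defines it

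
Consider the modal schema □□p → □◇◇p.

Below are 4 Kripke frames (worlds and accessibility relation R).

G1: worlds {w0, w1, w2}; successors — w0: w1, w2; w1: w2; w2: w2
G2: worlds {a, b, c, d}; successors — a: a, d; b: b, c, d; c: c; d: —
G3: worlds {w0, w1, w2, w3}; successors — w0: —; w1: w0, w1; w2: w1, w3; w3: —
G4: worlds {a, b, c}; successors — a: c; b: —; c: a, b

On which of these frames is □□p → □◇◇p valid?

This is the axiom for a generalized confluence (Geach) condition; its first-order frame correspondent is ∀x ∀z (xRz → ∃w (xR²w ∧ zR²w)).
G1: holds.
G2: fails — aRd but no w with aR²w and dR²w.
G3: fails — w1Rw0 but no w with w1R²w and w0R²w.
G4: fails — aRc but no w with aR²w and cR²w.

G1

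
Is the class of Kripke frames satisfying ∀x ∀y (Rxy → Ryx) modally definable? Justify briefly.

Definable; r → □◇r defines it

The condition is symmetry. A defining modal formula is r → □◇r.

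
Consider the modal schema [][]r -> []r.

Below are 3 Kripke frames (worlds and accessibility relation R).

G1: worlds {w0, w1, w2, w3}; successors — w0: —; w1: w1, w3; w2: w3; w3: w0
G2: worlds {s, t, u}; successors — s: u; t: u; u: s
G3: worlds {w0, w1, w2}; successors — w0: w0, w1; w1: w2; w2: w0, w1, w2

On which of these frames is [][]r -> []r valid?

This is the axiom for density; its first-order frame correspondent is forall x forall y (Rxy -> exists z (Rxz & Rzy)).
G1: fails — Rw3w0 but no z with Rw3z and Rzw0.
G2: fails — Rsu but no z with Rsz and Rzu.
G3: satisfies the condition.

G3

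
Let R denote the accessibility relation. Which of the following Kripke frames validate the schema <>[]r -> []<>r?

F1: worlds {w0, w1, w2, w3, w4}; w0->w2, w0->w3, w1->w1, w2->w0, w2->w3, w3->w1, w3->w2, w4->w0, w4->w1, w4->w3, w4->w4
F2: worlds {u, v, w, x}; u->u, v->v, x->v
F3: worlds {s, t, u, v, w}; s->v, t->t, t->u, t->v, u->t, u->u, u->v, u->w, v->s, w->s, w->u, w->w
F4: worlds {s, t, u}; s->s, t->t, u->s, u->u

F2, F4

This is the axiom for convergence; its first-order frame correspondent is forall x forall y forall z (Rxy & Rxz -> exists w (Ryw & Rzw)).
F1: fails — Rw0w2 and Rw0w3 but w2 and w3 have no common successor.
F2: ✓.
F3: fails — Rtv and Rtt but v and t have no common successor.
F4: ✓.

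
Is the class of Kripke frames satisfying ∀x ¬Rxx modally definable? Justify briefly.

If a class were modally definable it would be closed under surjective bounded morphisms (Goldblatt–Thomason).
The 3-cycle (worlds 0,1,2 with 0→1→2→0) is irreflexive, and the map sending every world to a single reflexive point • is a surjective bounded morphism (forth: every edge maps to (•,•); back: every world has a successor). So any modal formula valid on the 3-cycle is also valid on the reflexive point, which is not irreflexive.
So no modal formula (or set of formulas) defines exactly the irreflexive frames.

No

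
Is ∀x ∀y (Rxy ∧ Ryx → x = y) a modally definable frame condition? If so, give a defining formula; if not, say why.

Modal frame validity is preserved under surjective bounded morphisms.
The 8-cycle (worlds a,b,c,d,e,f,g,h with a→b→c→d→e→f→g→h→a) is antisymmetric. Sending even-indexed worlds to a and odd-indexed worlds to b is a surjective bounded morphism onto the two-world frame with a↔b, which is not antisymmetric.
Hence antisymmetry is not modally definable.

Not definable by any modal formula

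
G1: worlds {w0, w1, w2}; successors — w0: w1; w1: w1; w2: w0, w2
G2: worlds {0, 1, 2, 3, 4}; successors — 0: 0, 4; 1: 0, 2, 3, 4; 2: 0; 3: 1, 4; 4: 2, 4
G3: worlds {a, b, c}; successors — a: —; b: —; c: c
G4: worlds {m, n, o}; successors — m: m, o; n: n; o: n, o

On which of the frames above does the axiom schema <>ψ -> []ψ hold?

The schema corresponds to partial functionality: forall x forall y forall z (Rxy & Rxz -> y = z).
G1: fails — w2 sees both w0 and w2.
G2: fails — 0 sees both 0 and 4.
G3: condition met.
G4: fails — m sees both m and o.
Valid on: G3.

G3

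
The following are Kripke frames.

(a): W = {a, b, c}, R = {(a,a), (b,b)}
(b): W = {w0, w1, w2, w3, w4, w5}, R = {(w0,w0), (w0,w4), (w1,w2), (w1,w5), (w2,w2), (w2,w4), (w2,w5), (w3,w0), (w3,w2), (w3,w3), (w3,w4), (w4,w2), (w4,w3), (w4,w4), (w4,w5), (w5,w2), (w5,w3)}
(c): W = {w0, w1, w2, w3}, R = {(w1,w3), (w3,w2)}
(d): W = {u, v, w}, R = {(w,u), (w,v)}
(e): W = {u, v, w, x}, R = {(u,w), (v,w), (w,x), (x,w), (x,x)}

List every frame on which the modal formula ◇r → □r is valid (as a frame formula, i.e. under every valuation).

The schema corresponds to partial functionality: ∀x ∀y ∀z (Rxy ∧ Rxz → y = z).
(a): holds.
(b): fails — w0 sees both w0 and w4.
(c): holds.
(d): fails — w sees both u and v.
(e): fails — x sees both w and x.

(a), (c)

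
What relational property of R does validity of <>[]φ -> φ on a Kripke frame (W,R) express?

This is a form of the B axiom.
Its frame correspondent is symmetry — forall x forall y (Rxy -> Ryx).

symmetry: forall x forall y (Rxy -> Ryx)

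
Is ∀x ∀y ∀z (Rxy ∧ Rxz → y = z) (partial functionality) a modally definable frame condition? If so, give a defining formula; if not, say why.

Yes: it is partial functionality, defined by the CD schema ◇q → □q.
Suppose ◇q→□q is valid. Take Rxy, Rxz and set V(q)={y}. Then ◇q at x, so □q at x, so q at z, i.e. z=y.

Yes, by ◇q → □q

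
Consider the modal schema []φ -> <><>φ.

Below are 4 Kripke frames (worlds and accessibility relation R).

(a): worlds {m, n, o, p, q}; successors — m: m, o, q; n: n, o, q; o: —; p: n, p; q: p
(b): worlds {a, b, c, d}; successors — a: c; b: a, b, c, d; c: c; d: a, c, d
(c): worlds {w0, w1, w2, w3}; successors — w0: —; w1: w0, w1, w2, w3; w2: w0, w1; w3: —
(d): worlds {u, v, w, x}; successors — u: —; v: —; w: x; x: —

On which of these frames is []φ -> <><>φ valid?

The schema corresponds to a generalized confluence (Geach) condition: forall x exists w (xRw & x R^2 w).
(a): fails — at o but no w with oRw and oR²w.
(b): ✓.
(c): fails — at w0 but no w with w0Rw and w0R²w.
(d): fails — at u but no t with uRt and uR²t.

(b)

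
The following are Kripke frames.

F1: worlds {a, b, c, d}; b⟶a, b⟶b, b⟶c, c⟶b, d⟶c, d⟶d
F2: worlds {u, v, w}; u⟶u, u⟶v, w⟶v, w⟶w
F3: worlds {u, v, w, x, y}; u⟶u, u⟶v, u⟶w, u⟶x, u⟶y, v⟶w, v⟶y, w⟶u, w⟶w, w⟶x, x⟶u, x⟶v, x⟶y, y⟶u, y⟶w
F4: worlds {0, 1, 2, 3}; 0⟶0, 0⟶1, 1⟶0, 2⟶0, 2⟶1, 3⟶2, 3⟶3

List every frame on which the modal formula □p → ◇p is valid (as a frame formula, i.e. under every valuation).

Frame correspondent (Sahlqvist): ∀x ∃y Rxy — i.e. seriality.
F1: fails — world a has no successor.
F2: fails — world v has no successor.
F3: satisfies the condition.
F4: satisfies the condition.

F3, F4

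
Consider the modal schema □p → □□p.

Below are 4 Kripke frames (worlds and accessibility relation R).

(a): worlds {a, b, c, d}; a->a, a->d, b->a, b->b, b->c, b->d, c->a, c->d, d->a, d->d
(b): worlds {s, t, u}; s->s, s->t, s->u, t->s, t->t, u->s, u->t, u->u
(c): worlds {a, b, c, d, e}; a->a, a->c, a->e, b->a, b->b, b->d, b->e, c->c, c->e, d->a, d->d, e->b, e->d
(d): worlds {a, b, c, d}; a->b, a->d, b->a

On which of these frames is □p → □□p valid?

(a)

This is the axiom for transitivity; its first-order frame correspondent is ∀x ∀y ∀z (Rxy ∧ Ryz → Rxz).
(a): condition met.
(b): fails — Rts and Rsu but not Rtu.
(c): fails — Reb and Rba but not Rea.
(d): fails — Rab and Rba but not Raa.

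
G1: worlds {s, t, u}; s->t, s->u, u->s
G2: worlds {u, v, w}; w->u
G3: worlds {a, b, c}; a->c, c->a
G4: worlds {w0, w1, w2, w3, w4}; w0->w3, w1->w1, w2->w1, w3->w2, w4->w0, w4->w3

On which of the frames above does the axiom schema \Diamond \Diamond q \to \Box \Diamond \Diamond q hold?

G2

This is the axiom for a generalized confluence (Geach) condition; its first-order frame correspondent is \forall x \forall y \forall z ((x R^2 y \wedge xRz) \to \exists w (y = w \wedge z R^2 w)).
G1: fails — sR²s, sRt but no w with s=w and tR²w.
G2: ✓.
G3: fails — aR²a, aRc but no w with a=w and cR²w.
G4: fails — w0R²w2, w0Rw3 but no w with w2=w and w3R²w.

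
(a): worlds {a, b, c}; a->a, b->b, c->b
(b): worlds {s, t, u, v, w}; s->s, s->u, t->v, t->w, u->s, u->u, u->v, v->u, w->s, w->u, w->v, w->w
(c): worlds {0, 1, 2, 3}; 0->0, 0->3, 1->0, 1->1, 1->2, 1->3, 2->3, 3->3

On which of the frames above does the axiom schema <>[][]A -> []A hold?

(a)

This is the axiom for a generalized confluence (Geach) condition; its first-order frame correspondent is forall x forall y forall z ((xRy & xRz) -> exists w (y R^2 w & z = w)).
(a): ✓.
(b): fails — tRv, tRw but no w* with vR²w* and w=w*.
(c): fails — 0R3, 0R0 but no w with 3R²w and 0=w.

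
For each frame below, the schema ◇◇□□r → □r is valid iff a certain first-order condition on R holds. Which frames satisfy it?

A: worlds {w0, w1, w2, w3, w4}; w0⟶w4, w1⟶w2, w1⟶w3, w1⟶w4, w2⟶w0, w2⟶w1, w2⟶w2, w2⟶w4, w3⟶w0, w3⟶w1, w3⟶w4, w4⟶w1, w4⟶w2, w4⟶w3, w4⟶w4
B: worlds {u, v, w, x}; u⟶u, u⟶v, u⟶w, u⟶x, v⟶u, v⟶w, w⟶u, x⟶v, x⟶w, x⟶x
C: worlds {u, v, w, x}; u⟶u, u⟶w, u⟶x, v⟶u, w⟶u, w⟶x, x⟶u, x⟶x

B, C

This is the axiom for a generalized confluence (Geach) condition; its first-order frame correspondent is ∀x ∀y ∀z ((xR²y ∧ xRz) → ∃w (yR²w ∧ z = w)).
A: fails — w2R²w0, w2Rw0 but no w with w0R²w and w0=w.
B: satisfies the condition.
C: satisfies the condition.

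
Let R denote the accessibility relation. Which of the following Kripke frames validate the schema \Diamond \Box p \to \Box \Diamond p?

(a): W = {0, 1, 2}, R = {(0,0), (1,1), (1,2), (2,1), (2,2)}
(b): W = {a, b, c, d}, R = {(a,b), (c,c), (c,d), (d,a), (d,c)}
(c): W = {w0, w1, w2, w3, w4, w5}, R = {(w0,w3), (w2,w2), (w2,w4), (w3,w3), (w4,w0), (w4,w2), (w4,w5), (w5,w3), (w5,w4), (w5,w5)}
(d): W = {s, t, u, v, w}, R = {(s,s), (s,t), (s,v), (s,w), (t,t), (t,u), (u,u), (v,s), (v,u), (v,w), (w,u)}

The schema corresponds to convergence: \forall x \forall y \forall z (Rxy \wedge Rxz \to \exists w (Ryw \wedge Rzw)).
(a): ✓.
(b): fails — Rab and Rab but b and b have no common successor.
(c): fails — Rw4w2 and Rw4w0 but w2 and w0 have no common successor.
(d): fails — Rsw and Rss but w and s have no common successor.

(a)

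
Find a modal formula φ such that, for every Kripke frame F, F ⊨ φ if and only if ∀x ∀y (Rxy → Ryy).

The condition is shift-reflexivity. The T□ schema □(□p → p) defines it.
Suppose □(□p→p) is valid. Take Rxy and set V(p)={w : Ryw}. Then at y, □p holds; since □(□p→p) at x, □p→p at y, so p at y, i.e. Ryy.

□(□p → p)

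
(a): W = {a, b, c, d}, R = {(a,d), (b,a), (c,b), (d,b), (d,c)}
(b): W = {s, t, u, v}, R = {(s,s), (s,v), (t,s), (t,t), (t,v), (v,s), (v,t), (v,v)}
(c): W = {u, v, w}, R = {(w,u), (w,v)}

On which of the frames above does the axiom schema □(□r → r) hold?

(b)

Frame correspondent (Sahlqvist): ∀x ∀y (Rxy → Ryy) — i.e. shift-reflexivity.
(a): fails — Rdc but not Rcc.
(b): satisfies the condition.
(c): fails — Rwu but not Ruu.
Valid on: (b).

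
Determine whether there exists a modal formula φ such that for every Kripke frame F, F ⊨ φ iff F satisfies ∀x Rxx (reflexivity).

Yes: it is reflexivity, defined by the T schema □r → r.
Suppose □r→r is valid. At any x set V(r)={w : Rxw}. Then □r holds at x, so r holds at x, i.e. Rxx.

Yes, by □r → r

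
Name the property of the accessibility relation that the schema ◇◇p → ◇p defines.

transitivity

This schema is equivalent to the 4 axiom □p → □□p.
Its frame correspondent is transitivity — ∀x ∀y ∀z (Rxy ∧ Ryz → Rxz).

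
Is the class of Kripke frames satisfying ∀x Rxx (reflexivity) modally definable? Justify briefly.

Yes — defined by □r → r

This is a Sahlqvist condition; the T axiom □r → r defines it.
Suppose □r→r is valid. At any x set V(r)={w : Rxw}. Then □r holds at x, so r holds at x, i.e. Rxx.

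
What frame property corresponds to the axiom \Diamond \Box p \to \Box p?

Equivalently (dual form): ◇p → □◇p.
Suppose ◇p→□◇p is valid. Take Rxy, Rxz and set V(p)={y}. Then ◇p at x, so □◇p at x, so ◇p at z, so some w with Rzw has p; w=y, i.e. Rzy. By symmetry of the argument, Ryz.
The converse is a direct semantic check.
Frame condition: \forall x \forall y \forall z (Rxy \wedge Rxz \to Ryz).

the Euclidean property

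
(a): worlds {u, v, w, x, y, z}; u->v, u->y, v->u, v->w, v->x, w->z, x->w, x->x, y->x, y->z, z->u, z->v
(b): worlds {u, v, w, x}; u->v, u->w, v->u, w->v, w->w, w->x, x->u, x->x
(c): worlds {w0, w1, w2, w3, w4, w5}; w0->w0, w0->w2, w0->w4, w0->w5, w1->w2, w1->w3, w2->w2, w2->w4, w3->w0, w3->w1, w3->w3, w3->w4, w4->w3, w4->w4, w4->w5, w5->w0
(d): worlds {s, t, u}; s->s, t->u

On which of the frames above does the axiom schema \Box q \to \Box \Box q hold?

This is the axiom for transitivity; its first-order frame correspondent is \forall x \forall y \forall z (Rxy \wedge Ryz \to Rxz).
(a): fails — Ruv and Rvw but not Ruw.
(b): fails — Ruv and Rvu but not Ruu.
(c): fails — Rw1w2 and Rw2w4 but not Rw1w4.
(d): holds.

(d)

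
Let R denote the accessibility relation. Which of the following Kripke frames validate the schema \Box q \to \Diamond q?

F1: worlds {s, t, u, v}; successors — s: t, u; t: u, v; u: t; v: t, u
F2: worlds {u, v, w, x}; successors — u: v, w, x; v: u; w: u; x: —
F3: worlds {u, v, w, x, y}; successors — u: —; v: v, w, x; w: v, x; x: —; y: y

This is the axiom for seriality; its first-order frame correspondent is \forall x \exists y Rxy.
F1: condition met.
F2: fails — world x has no successor.
F3: fails — world u has no successor.

F1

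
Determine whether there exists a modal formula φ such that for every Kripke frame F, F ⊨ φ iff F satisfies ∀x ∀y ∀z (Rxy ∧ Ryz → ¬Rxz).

If a class were modally definable it would be closed under surjective bounded morphisms (Goldblatt–Thomason).
The 5-cycle (worlds s,t,u,v,w with s→t→u→v→w→s) is intransitive. Mapping every world to a single reflexive point • is a surjective bounded morphism; the reflexive point is not intransitive (R••∧R•• but R••).
So no modal formula (or set of formulas) defines exactly the intransitive frames.

No — not modally definable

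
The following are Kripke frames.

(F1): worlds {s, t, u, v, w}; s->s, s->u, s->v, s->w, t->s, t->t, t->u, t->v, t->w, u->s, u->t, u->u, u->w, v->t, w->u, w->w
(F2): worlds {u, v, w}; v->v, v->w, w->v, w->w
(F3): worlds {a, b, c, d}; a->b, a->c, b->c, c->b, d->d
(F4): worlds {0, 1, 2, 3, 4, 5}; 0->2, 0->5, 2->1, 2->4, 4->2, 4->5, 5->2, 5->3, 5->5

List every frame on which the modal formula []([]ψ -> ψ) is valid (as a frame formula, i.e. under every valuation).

(F2)

The schema corresponds to shift-reflexivity: forall x forall y (Rxy -> Ryy).
(F1): fails — Rtv but not Rvv.
(F2): holds.
(F3): fails — Rbc but not Rcc.
(F4): fails — R02 but not R22.
Valid on: (F2).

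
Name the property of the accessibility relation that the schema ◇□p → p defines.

symmetry

This schema is equivalent to the B axiom p → □◇p.
It corresponds to symmetry: ∀x ∀y (Rxy → Ryx).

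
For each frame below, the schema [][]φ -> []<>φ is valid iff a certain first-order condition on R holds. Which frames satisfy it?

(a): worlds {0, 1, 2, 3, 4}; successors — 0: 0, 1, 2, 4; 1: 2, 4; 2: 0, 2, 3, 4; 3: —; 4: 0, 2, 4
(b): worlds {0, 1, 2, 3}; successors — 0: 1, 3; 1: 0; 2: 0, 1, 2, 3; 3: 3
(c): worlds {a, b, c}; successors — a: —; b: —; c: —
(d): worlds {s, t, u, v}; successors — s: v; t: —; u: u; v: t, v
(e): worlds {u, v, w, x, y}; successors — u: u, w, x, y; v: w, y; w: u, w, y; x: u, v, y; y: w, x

(b), (c), (e)

The schema corresponds to a generalized confluence (Geach) condition: forall x forall z (xRz -> exists w (x R^2 w & zRw)).
(a): fails — 2R3 but no w with 2R²w and 3Rw.
(b): ✓.
(c): ✓.
(d): fails — vRt but no w with vR²w and tRw.
(e): ✓.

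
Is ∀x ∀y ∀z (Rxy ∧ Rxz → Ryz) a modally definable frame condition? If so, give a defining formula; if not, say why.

Yes: it is the Euclidean property, defined by the 5 schema ◇p → □◇p.
Suppose ◇p→□◇p is valid. Take Rxy, Rxz and set V(p)={y}. Then ◇p at x, so □◇p at x, so ◇p at z, so some w with Rzw has p; w=y, i.e. Rzy. By symmetry of the argument, Ryz.

Definable; ◇p → □◇p defines it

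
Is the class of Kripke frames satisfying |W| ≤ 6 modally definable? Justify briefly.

If a class were modally definable it would be closed under disjoint unions (Goldblatt–Thomason).
Any modal formula valid on each of 7 disjoint one-world frames is valid on their disjoint union (validity is preserved under disjoint unions). Each one-world frame has |W|=1≤6, but the union has |W|=7.
So the class is not modally definable.

Not modally definable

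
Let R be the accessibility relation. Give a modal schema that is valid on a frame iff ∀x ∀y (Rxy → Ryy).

□(□p → p)

A defining formula is □(□p → p) (the T□ axiom).
Suppose □(□p→p) is valid. Take Rxy and set V(p)={w : Ryw}. Then at y, □p holds; since □(□p→p) at x, □p→p at y, so p at y, i.e. Ryy.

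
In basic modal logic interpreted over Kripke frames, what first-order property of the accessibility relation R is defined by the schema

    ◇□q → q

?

This is frame-equivalent to q → □◇q (substitute ¬q for q and contrapose).
Suppose q→□◇q is valid. Take Rxy and set V(q)={x}. Then q at x, so □◇q at x, so ◇q at y, so some z with Ryz has q; z=x, i.e. Ryx.
The converse is a direct semantic check.
Frame condition: ∀x ∀y (Rxy → Ryx).

symmetry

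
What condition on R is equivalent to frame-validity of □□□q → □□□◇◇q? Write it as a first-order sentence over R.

This is a Sahlqvist (Geach-type) schema ◇^0□^3q → □^3◇^2q.
Minimal-valuation argument: fix x; take any y with xR^0y and any z with xR^3z. Set V(q) to the set of worlds R-reachable from y in exactly 3 steps. Then □^3q holds at y, so the antecedent holds at x; validity forces ◇^2q at z, giving a w with zR^2w and yR^3w.
First-order correspondent: ∀x ∀z (xR³z → ∃w (xR³w ∧ zR²w)).

∀x ∀z (xR³z → ∃w (xR³w ∧ zR²w))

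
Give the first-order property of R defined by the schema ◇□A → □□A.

∀x ∀y ∀z ((xRy ∧ xR²z) → ∃w (yRw ∧ z = w))

This is a Sahlqvist (Geach-type) schema ◇^1□^1A → □^2◇^0A.
Minimal-valuation argument: fix x; take any y with xR^1y and any z with xR^2z. Set V(A) to the set of worlds R-reachable from y in exactly 1 step. Then □^1A holds at y, so the antecedent holds at x; validity forces ◇^0A at z, giving a w with zR^0w and yR^1w.
First-order correspondent: ∀x ∀y ∀z ((xRy ∧ xR²z) → ∃w (yRw ∧ z = w)).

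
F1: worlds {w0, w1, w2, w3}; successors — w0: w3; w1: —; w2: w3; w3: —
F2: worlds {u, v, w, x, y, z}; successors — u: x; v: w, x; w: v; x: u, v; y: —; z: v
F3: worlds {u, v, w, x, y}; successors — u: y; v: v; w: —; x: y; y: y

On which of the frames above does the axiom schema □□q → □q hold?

F3

The schema corresponds to density: ∀x ∀y (Rxy → ∃z (Rxz ∧ Rzy)).
F1: fails — Rw0w3 but no z with Rw0z and Rzw3.
F2: fails — Rvw but no t with Rvt and Rtw.
F3: satisfies the condition.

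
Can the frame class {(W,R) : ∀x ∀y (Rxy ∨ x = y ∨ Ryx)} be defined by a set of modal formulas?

Modal frame validity is preserved under disjoint unions.
Take 3 disjoint single-world reflexive frames: each is trivially connected, but their disjoint union has 3 worlds with no edge between distinct components, so it is not connected.
So no modal formula (or set of formulas) defines exactly the connected frames.

Not definable by any modal formula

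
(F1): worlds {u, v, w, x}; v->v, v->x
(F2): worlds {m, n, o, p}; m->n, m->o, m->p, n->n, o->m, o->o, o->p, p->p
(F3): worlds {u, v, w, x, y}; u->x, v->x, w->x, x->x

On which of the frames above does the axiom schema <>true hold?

The schema corresponds to seriality: forall x exists y Rxy.
(F1): fails — world u has no successor.
(F2): ✓.
(F3): fails — world y has no successor.

(F2)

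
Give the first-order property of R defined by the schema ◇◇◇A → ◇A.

This is a Sahlqvist (Geach-type) schema ◇^3□^0A → □^0◇^1A.
Minimal-valuation argument: fix x; take any y with xR^3y and any z with xR^0z. Set V(A) to the set of worlds R-reachable from y in exactly 0 steps. Then □^0A holds at y, so the antecedent holds at x; validity forces ◇^1A at z, giving a w with zR^1w and yR^0w.
First-order correspondent: ∀x ∀y (xR³y → ∃w (y = w ∧ xRw)).

∀x ∀y (xR³y → ∃w (y = w ∧ xRw))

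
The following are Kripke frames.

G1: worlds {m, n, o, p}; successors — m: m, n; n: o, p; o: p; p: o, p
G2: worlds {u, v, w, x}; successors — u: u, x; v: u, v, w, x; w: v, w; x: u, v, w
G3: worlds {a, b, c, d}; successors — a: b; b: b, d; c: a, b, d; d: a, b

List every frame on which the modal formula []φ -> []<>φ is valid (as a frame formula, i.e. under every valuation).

G2, G3

This is the axiom for a generalized confluence (Geach) condition; its first-order frame correspondent is forall x forall z (xRz -> exists w (xRw & zRw)).
G1: fails — mRn but no w with mRw and nRw.
G2: satisfies the condition.
G3: satisfies the condition.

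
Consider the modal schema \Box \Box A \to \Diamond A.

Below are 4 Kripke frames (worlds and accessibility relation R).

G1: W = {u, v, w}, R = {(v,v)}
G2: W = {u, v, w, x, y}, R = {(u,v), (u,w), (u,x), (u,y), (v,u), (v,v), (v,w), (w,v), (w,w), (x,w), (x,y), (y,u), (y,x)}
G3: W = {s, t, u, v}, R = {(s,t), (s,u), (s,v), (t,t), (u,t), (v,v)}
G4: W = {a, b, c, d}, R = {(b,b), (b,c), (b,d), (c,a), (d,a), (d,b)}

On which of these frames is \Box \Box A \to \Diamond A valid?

Frame correspondent (Sahlqvist): \forall x \exists w (x R^2 w \wedge xRw) — i.e. a generalized confluence (Geach) condition.
G1: fails — at u but no t with uR²t and uRt.
G2: condition met.
G3: condition met.
G4: fails — at a but no w with aR²w and aRw.
Valid on: G2, G3.

G2, G3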